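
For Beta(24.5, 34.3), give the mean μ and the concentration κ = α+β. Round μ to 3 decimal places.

μ = 0.417, κ = 58.8

κ = α+β = 24.5+34.3 = 58.8; μ = α/κ = 24.5/58.8 = 0.417.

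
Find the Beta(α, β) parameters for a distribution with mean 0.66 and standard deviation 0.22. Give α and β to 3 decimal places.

α = 2.400, β = 1.236

σ² = 0.22² = 0.0484.
With s = α+β, Var = μ(1−μ)/(s+1), so s+1 = (0.66×0.34)/0.0484 = 4.6364 and s = 3.6364.
α = μs = 2.400, β = (1−μ)s = 1.236.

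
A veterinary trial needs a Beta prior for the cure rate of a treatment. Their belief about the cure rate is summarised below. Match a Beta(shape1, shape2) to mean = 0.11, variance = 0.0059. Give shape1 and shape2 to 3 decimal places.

Let s = shape1+shape2. The Beta variance is μ(1−μ)/(s+1).
So s+1 = μ(1−μ)/σ² = (0.11×0.89)/0.0059 = 0.0979/0.0059 = 16.5932, giving s = 15.5932.
Then shape1 = μs = 0.11×15.5932 = 1.715 and shape2 = (1−μ)s = 0.89×15.5932 = 13.878.

shape1 = 1.715, shape2 = 13.878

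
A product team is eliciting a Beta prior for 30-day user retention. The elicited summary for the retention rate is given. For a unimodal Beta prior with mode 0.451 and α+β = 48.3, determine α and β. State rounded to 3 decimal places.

Since the density peak of Beta(α,β) is at (α−1)/(α+β−2),
α = 1 + 0.451(48.3−2) = 21.881 and β = 48.3 − 21.881 = 26.419.

α = 21.881, β = 26.419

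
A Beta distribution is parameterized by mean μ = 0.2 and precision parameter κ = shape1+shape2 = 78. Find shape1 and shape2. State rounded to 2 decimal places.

Split κ in proportion μ : (1−μ): shape1 = 0.2·78 = 15.60, shape2 = 78 − 15.60 = 62.40.

shape1 = 15.60, shape2 = 62.40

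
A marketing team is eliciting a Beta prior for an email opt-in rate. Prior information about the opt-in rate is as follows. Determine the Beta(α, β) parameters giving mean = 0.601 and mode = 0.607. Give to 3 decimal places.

Let s = α+β. Mean gives α = μs = 0.601s; mode gives (α−1)/(s−2) = 0.607.
Substituting: 0.601s − 1 = 0.607(s−2) = 0.607s − 1.214, so -0.006s = -0.214 and s = 35.6667.
Then α = 0.601×35.6667 = 21.436 and β = s−α = 14.231.

α = 21.436, β = 14.231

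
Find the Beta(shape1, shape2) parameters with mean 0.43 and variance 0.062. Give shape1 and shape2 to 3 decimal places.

shape1 = 1.270, shape2 = 1.683

Let s = shape1+shape2. The Beta variance is μ(1−μ)/(s+1).
So s+1 = μ(1−μ)/σ² = (0.43×0.57)/0.062 = 0.2451/0.062 = 3.9532, giving s = 2.9532.
Then shape1 = μs = 0.43×2.9532 = 1.270 and shape2 = (1−μ)s = 0.57×2.9532 = 1.683.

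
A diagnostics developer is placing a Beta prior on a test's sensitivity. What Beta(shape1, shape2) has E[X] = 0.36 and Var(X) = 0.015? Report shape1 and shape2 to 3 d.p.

shape1 = 5.170, shape2 = 9.190

By moment matching, shape1+shape2 = μ(1−μ)/σ² − 1 = (0.36·0.64)/0.015 − 1 = 15.3600 − 1 = 14.3600.
Since shape1/(shape1+shape2) = μ, shape1 = 0.36·14.3600 = 5.170 and shape2 = 0.64·14.3600 = 9.190.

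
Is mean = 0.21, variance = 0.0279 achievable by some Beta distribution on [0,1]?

For any Beta, Var(X) < E[X]·(1−E[X]).
Here μ(1−μ) = 0.21×0.79 = 0.1659, and 0.0279 < 0.1659.

Yes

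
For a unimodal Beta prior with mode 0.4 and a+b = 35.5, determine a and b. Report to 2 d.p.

For a,b>1 the mode is (a−1)/(a+b−2), so a = mode·(κ−2)+1 = 0.4×33.5+1 = 14.40.
And b = (1−mode)·(κ−2)+1 = 0.6×33.5+1 = 21.10.

a = 14.40, b = 21.10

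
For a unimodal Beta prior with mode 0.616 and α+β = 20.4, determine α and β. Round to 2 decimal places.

Since the density peak of Beta(α,β) is at (α−1)/(α+β−2),
α = 1 + 0.616(20.4−2) = 12.33 and β = 20.4 − 12.33 = 8.07.

α = 12.33, β = 8.07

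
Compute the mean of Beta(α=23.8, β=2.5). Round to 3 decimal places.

0.905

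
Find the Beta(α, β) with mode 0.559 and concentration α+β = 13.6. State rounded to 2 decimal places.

Mode = (α−1)/(κ−2) with κ = α+β, so α−1 = 0.559·11.6 = 6.48.
α = 7.48; β = κ − α = 6.12.

α = 7.48, β = 6.12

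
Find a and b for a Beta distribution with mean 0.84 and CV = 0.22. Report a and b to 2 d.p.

a = 2.47, b = 0.47

σ = CV·μ = 0.22×0.84 = 0.18480, so σ² = 0.034151.
s+1 = μ(1−μ)/σ² = 0.1344/0.034151 = 3.9355, so s = a+b = 2.9355.
a = μs = 2.47, b = (1−μ)s = 0.47.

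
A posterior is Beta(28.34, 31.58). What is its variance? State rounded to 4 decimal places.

0.0041

μ = 28.34/59.92 = 0.472964; Var = μ(1−μ)/(α+β+1) = 0.2492691/60.92 = 0.0041.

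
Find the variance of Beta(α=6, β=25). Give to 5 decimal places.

0.00488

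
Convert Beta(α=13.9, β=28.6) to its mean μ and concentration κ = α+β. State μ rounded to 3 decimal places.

μ = 0.327, κ = 42.5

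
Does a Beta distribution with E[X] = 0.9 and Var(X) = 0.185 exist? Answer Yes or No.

No

For any Beta, Var(X) < E[X]·(1−E[X]).
Here μ(1−μ) = 0.9×0.1 = 0.09, and 0.185 ≥ 0.09.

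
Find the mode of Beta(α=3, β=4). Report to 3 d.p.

0.400

The density x^(α−1)(1−x)^(β−1) is maximised at (α−1)/(α+β−2) = 2/5 = 0.400.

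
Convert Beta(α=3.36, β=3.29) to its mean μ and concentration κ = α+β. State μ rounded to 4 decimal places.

μ = 0.5053, κ = 6.65

κ = α+β = 3.36+3.29 = 6.65; μ = α/κ = 3.36/6.65 = 0.5053.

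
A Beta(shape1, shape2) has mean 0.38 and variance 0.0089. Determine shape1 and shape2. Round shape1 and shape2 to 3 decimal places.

shape1 = 9.679, shape2 = 15.793

Let s = shape1+shape2. The Beta variance is μ(1−μ)/(s+1).
So s+1 = μ(1−μ)/σ² = (0.38×0.62)/0.0089 = 0.2356/0.0089 = 26.4719, giving s = 25.4719.
Then shape1 = μs = 0.38×25.4719 = 9.679 and shape2 = (1−μ)s = 0.62×25.4719 = 15.793.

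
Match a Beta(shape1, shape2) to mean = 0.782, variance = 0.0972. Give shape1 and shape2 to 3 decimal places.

shape1 = 0.590, shape2 = 0.164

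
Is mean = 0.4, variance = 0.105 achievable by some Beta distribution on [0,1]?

A Beta with mean μ has variance μ(1−μ)/(α+β+1) < μ(1−μ).
Here μ(1−μ) = 0.4×0.6 = 0.24, and 0.105 < 0.24.

Yes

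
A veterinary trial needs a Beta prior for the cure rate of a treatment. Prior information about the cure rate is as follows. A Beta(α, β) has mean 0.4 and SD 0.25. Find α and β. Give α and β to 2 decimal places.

α = 1.14, β = 1.70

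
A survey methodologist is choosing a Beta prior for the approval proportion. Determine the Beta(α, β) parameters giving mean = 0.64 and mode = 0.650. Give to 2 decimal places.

α = 19.20, β = 10.80

Let s = α+β. Mean gives α = μs = 0.64s; mode gives (α−1)/(s−2) = 0.650.
Substituting: 0.64s − 1 = 0.650(s−2) = 0.650s − 1.300, so -0.010s = -0.300 and s = 30.0000.
Then α = 0.64×30.0000 = 19.20 and β = s−α = 10.80.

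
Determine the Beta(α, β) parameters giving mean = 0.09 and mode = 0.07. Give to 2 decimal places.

Let s = α+β. Mean gives α = μs = 0.09s; mode gives (α−1)/(s−2) = 0.07.
Substituting: 0.09s − 1 = 0.07(s−2) = 0.07s − 0.14, so 0.02s = 0.86 and s = 43.0000.
Then α = 0.09×43.0000 = 3.87 and β = s−α = 39.13.

α = 3.87, β = 39.13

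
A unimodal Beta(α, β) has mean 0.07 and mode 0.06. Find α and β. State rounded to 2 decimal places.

α = 6.16, β = 81.84

Let s = α+β. Mean gives α = μs = 0.07s; mode gives (α−1)/(s−2) = 0.06.
Substituting: 0.07s − 1 = 0.06(s−2) = 0.06s − 0.12, so 0.01s = 0.88 and s = 88.0000.
Then α = 0.07×88.0000 = 6.16 and β = s−α = 81.84.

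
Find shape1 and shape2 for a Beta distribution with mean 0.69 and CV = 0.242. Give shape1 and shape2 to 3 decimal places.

shape1 = 4.603, shape2 = 2.068

σ = CV·μ = 0.242×0.69 = 0.16698, so σ² = 0.027882.
s+1 = μ(1−μ)/σ² = 0.2139/0.027882 = 7.6715, so s = shape1+shape2 = 6.6715.
shape1 = μs = 4.603, shape2 = (1−μ)s = 2.068.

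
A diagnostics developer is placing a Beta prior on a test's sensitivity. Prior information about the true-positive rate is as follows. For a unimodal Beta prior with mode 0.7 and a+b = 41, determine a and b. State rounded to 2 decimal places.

Since the density peak of Beta(a,b) is at (a−1)/(a+b−2),
a = 1 + 0.7(41−2) = 28.30 and b = 41 − 28.30 = 12.70.

a = 28.30, b = 12.70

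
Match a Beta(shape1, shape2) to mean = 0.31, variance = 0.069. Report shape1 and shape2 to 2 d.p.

shape1 = 0.65, shape2 = 1.45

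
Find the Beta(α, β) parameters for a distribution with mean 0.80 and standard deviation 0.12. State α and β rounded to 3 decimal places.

α = 8.089, β = 2.022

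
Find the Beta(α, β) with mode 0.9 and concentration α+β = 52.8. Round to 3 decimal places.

Mode = (α−1)/(κ−2) with κ = α+β, so α−1 = 0.9·50.8 = 45.720.
α = 46.720; β = κ − α = 6.080.

α = 46.720, β = 6.080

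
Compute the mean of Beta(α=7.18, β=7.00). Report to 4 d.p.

E[X] = α/(α+β) = 7.18/14.18 = 0.5063.

0.5063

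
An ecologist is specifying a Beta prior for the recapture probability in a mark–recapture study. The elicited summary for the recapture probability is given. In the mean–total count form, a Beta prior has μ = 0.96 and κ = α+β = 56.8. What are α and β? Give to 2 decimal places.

α = 54.53, β = 2.27

α = μκ = 0.96×56.8 = 54.53 and β = (1−μ)κ = 0.04×56.8 = 2.27.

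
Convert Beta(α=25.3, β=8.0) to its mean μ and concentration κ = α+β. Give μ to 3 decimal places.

κ = α+β = 25.3+8.0 = 33.3; μ = α/κ = 25.3/33.3 = 0.760.

μ = 0.760, κ = 33.3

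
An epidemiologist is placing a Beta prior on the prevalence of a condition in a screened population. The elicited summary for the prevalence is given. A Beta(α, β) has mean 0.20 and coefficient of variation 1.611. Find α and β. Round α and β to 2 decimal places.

α = 0.11, β = 0.43

Var = (CV·μ)² = (1.611×0.20)² = 0.103813.
α+β = μ(1−μ)/Var − 1 = 0.1600/0.103813 − 1 = 0.5412.
Thus α = 0.20·0.5412 = 0.11 and β = 0.80·0.5412 = 0.43.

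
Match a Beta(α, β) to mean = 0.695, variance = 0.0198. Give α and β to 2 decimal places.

Write ν = α+β; then α = μν and Var = μ(1−μ)/(ν+1).
ν = μ(1−μ)/Var − 1 = 0.211975/0.0198 − 1 = 9.7058.
α = 0.695·9.7058 = 6.75, β = 0.305·9.7058 = 2.96.

α = 6.75, β = 2.96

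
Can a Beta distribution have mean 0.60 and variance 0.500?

For any Beta, Var(X) < E[X]·(1−E[X]).
Here μ(1−μ) = 0.60×0.40 = 0.2400, and 0.500 ≥ 0.2400.

No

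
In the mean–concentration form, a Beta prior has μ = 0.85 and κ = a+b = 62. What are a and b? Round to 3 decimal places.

a = 52.700, b = 9.300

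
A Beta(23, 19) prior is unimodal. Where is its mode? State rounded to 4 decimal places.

The density x^(α−1)(1−x)^(β−1) is maximised at (α−1)/(α+β−2) = 22/40 = 0.5500.

0.5500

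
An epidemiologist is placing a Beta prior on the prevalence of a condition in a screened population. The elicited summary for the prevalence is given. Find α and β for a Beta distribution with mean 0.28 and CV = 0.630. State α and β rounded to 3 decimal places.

α = 1.534, β = 3.945

σ = CV·μ = 0.630×0.28 = 0.17640, so σ² = 0.031117.
s+1 = μ(1−μ)/σ² = 0.2016/0.031117 = 6.4788, so s = α+β = 5.4788.
α = μs = 1.534, β = (1−μ)s = 3.945.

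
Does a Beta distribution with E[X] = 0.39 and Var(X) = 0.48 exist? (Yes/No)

No

For any Beta, Var(X) < E[X]·(1−E[X]).
Here μ(1−μ) = 0.39×0.61 = 0.2379, and 0.48 ≥ 0.2379.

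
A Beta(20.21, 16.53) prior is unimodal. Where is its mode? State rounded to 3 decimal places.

0.553

With α,β > 1, mode = (α−1)/(α+β−2) = 19.21/34.74 = 0.553.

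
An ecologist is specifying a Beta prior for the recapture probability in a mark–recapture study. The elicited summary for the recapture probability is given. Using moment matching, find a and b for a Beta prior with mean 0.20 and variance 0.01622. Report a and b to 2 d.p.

a = 1.77, b = 7.09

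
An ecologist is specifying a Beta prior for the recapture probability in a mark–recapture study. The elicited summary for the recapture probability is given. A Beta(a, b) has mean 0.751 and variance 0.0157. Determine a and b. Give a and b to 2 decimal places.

a = 8.19, b = 2.72

Write ν = a+b; then a = μν and Var = μ(1−μ)/(ν+1).
ν = μ(1−μ)/Var − 1 = 0.186999/0.0157 − 1 = 10.9108.
a = 0.751·10.9108 = 8.19, b = 0.249·10.9108 = 2.72.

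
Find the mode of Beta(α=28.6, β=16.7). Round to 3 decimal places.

0.637

The density x^(α−1)(1−x)^(β−1) is maximised at (α−1)/(α+β−2) = 27.6/43.3 = 0.637.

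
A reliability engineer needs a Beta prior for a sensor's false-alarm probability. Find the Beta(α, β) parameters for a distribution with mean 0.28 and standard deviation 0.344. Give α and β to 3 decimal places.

Variance = 0.344² = 0.118336. The moment-matching identity α+β = μ(1−μ)/Var − 1 gives
α+β = 0.2016/0.118336 − 1 = 0.7036, so α = μ·0.7036 = 0.197 and β = (1−μ)·0.7036 = 0.507.

α = 0.197, β = 0.507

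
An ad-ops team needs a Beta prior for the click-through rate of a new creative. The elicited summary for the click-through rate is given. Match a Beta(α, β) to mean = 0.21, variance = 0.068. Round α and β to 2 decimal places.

α = 0.30, β = 1.14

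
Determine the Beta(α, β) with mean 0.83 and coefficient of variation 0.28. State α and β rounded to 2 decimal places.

σ = CV·μ = 0.28×0.83 = 0.23240, so σ² = 0.054010.
s+1 = μ(1−μ)/σ² = 0.1411/0.054010 = 2.6125, so s = α+β = 1.6125.
α = μs = 1.34, β = (1−μ)s = 0.27.

α = 1.34, β = 0.27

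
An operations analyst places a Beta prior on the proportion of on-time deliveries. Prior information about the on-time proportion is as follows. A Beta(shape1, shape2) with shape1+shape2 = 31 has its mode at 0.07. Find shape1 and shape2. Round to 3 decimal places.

shape1 = 3.030, shape2 = 27.970

For shape1,shape2>1 the mode is (shape1−1)/(shape1+shape2−2), so shape1 = mode·(κ−2)+1 = 0.07×29+1 = 3.030.
And shape2 = (1−mode)·(κ−2)+1 = 0.93×29+1 = 27.970.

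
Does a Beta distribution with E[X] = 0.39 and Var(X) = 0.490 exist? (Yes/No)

For any Beta, Var(X) < E[X]·(1−E[X]).
Here μ(1−μ) = 0.39×0.61 = 0.2379, and 0.490 ≥ 0.2379.

No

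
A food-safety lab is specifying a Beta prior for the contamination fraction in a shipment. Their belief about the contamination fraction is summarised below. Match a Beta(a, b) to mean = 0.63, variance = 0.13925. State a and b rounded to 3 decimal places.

a = 0.425, b = 0.249

Let s = a+b. The Beta variance is μ(1−μ)/(s+1).
So s+1 = μ(1−μ)/σ² = (0.63×0.37)/0.13925 = 0.2331/0.13925 = 1.6740, giving s = 0.6740.
Then a = μs = 0.63×0.6740 = 0.425 and b = (1−μ)s = 0.37×0.6740 = 0.249.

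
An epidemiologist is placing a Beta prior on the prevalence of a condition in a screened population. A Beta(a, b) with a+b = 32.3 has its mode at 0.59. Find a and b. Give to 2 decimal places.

Mode = (a−1)/(κ−2) with κ = a+b, so a−1 = 0.59·30.3 = 17.88.
a = 18.88; b = κ − a = 13.42.

a = 18.88, b = 13.42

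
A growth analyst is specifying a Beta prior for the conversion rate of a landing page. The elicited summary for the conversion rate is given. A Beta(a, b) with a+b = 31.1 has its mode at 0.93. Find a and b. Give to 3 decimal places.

a = 28.063, b = 3.037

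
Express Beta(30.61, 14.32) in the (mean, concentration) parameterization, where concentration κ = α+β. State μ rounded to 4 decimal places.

μ = 0.6813, κ = 44.93

κ = α+β = 30.61+14.32 = 44.93; μ = α/κ = 30.61/44.93 = 0.6813.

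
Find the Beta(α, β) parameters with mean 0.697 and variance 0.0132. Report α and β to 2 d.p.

α = 10.45, β = 4.54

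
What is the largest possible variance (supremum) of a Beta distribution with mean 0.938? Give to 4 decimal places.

0.0582

Var = μ(1−μ)/(α+β+1), which approaches μ(1−μ) as α+β → 0.
So the supremum is μ(1−μ) = 0.938×0.062 = 0.0582.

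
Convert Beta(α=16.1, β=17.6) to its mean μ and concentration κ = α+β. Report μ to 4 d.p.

μ = 0.4777, κ = 33.7

κ = α+β = 16.1+17.6 = 33.7; μ = α/κ = 16.1/33.7 = 0.4777.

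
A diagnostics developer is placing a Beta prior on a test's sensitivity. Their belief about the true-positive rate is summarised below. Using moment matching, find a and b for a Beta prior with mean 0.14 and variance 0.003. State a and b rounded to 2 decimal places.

a = 5.48, b = 33.65

Write ν = a+b; then a = μν and Var = μ(1−μ)/(ν+1).
ν = μ(1−μ)/Var − 1 = 0.1204/0.003 − 1 = 39.1333.
a = 0.14·39.1333 = 5.48, b = 0.86·39.1333 = 33.65.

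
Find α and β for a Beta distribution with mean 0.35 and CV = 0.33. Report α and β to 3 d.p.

α = 5.619, β = 10.435

σ = CV·μ = 0.33×0.35 = 0.11550, so σ² = 0.013340.
s+1 = μ(1−μ)/σ² = 0.2275/0.013340 = 17.0537, so s = α+β = 16.0537.
α = μs = 5.619, β = (1−μ)s = 10.435.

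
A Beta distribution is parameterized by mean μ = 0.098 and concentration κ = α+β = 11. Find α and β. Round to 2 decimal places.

Split κ in proportion μ : (1−μ): α = 0.098·11 = 1.08, β = 11 − 1.08 = 9.92.

α = 1.08, β = 9.92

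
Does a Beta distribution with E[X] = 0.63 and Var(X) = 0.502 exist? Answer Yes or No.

No

For any Beta, Var(X) < E[X]·(1−E[X]).
Here μ(1−μ) = 0.63×0.37 = 0.2331, and 0.502 ≥ 0.2331.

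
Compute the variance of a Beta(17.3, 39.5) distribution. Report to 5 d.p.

0.00366

α+β = 56.8 and αβ = 683.35, so Var = αβ/[(α+β)²(α+β+1)] = 683.35/186476.672 = 0.00366.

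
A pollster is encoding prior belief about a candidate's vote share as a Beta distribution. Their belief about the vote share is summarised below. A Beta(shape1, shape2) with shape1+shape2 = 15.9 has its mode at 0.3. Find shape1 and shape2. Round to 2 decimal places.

Since the density peak of Beta(shape1,shape2) is at (shape1−1)/(shape1+shape2−2),
shape1 = 1 + 0.3(15.9−2) = 5.17 and shape2 = 15.9 − 5.17 = 10.73.

shape1 = 5.17, shape2 = 10.73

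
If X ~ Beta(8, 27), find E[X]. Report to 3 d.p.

0.229

The Beta mean is α/(α+β) = 8/(8+27) = 0.229.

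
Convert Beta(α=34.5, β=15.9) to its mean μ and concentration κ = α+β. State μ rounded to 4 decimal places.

μ = 0.6845, κ = 50.4

κ = α+β = 34.5+15.9 = 50.4; μ = α/κ = 34.5/50.4 = 0.6845.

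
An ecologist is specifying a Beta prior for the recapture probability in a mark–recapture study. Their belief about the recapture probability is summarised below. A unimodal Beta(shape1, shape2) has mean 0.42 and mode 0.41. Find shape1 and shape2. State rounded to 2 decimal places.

Let s = shape1+shape2. Mean gives shape1 = μs = 0.42s; mode gives (shape1−1)/(s−2) = 0.41.
Substituting: 0.42s − 1 = 0.41(s−2) = 0.41s − 0.82, so 0.01s = 0.18 and s = 18.0000.
Then shape1 = 0.42×18.0000 = 7.56 and shape2 = s−shape1 = 10.44.

shape1 = 7.56, shape2 = 10.44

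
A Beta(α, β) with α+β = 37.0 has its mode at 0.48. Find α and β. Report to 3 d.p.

Since the density peak of Beta(α,β) is at (α−1)/(α+β−2),
α = 1 + 0.48(37.0−2) = 17.800 and β = 37.0 − 17.800 = 19.200.

α = 17.800, β = 19.200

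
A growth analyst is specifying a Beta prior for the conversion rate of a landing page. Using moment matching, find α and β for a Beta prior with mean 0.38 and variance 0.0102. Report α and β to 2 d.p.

α = 8.40, β = 13.70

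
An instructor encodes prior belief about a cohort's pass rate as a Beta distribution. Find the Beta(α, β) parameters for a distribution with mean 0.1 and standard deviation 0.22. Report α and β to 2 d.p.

α = 0.09, β = 0.77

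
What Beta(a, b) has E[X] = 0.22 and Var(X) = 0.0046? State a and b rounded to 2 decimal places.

a = 7.99, b = 28.32

By moment matching, a+b = μ(1−μ)/σ² − 1 = (0.22·0.78)/0.0046 − 1 = 37.3043 − 1 = 36.3043.
Since a/(a+b) = μ, a = 0.22·36.3043 = 7.99 and b = 0.78·36.3043 = 28.32.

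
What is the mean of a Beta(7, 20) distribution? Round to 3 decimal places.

0.259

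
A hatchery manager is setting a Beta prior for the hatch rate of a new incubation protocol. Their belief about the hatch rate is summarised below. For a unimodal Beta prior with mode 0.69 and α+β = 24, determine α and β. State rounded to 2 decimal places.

α = 16.18, β = 7.82

Since the density peak of Beta(α,β) is at (α−1)/(α+β−2),
α = 1 + 0.69(24−2) = 16.18 and β = 24 − 16.18 = 7.82.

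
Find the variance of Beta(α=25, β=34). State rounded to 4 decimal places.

0.0041

μ = 25/59 = 0.423729; Var = μ(1−μ)/(α+β+1) = 0.2441827/60 = 0.0041.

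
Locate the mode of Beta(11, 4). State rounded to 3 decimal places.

0.769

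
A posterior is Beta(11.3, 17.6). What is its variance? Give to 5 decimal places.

μ = 11.3/28.9 = 0.391003; Var = μ(1−μ)/(α+β+1) = 0.2381198/29.9 = 0.00796.

0.00796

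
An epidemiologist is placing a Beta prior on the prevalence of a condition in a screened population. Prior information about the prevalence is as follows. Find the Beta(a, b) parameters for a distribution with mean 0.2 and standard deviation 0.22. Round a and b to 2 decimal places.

First σ² = 0.0484. Setting a = μn, b = (1−μ)n with n = a+b,
μ(1−μ)/(n+1) = 0.0484 ⇒ n+1 = 0.16/0.0484 = 3.3058 ⇒ n = 2.3058.
Hence a = 0.2×2.3058 = 0.46, b = 0.8×2.3058 = 1.84.

a = 0.46, b = 1.84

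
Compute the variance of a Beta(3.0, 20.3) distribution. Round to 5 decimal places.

0.00462

μ = 3.0/23.3 = 0.128755; Var = μ(1−μ)/(α+β+1) = 0.1121774/24.3 = 0.00462.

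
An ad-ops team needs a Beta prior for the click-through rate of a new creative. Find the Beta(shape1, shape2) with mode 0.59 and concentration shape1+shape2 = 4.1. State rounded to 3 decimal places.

Since the density peak of Beta(shape1,shape2) is at (shape1−1)/(shape1+shape2−2),
shape1 = 1 + 0.59(4.1−2) = 2.239 and shape2 = 4.1 − 2.239 = 1.861.

shape1 = 2.239, shape2 = 1.861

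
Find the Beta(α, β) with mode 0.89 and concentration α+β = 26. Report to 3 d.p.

For α,β>1 the mode is (α−1)/(α+β−2), so α = mode·(κ−2)+1 = 0.89×24+1 = 22.360.
And β = (1−mode)·(κ−2)+1 = 0.11×24+1 = 3.640.

α = 22.360, β = 3.640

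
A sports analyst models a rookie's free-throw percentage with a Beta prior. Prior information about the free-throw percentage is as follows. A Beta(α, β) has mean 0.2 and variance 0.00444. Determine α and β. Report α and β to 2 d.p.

By moment matching, α+β = μ(1−μ)/σ² − 1 = (0.2·0.8)/0.00444 − 1 = 36.0360 − 1 = 35.0360.
Since α/(α+β) = μ, α = 0.2·35.0360 = 7.01 and β = 0.8·35.0360 = 28.03.

α = 7.01, β = 28.03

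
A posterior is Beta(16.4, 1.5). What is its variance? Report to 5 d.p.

0.00406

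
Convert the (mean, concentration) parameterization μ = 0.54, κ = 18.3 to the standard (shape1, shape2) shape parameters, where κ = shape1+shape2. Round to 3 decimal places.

shape1 = μκ = 0.54×18.3 = 9.882 and shape2 = (1−μ)κ = 0.46×18.3 = 8.418.

shape1 = 9.882, shape2 = 8.418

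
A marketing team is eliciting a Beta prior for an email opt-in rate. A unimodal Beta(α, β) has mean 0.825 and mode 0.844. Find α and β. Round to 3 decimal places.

Let s = α+β. Mean gives α = μs = 0.825s; mode gives (α−1)/(s−2) = 0.844.
Substituting: 0.825s − 1 = 0.844(s−2) = 0.844s − 1.688, so -0.019s = -0.688 and s = 36.2105.
Then α = 0.825×36.2105 = 29.874 and β = s−α = 6.337.

α = 29.874, β = 6.337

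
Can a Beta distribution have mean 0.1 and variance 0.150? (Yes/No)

No

The Beta variance bound is σ² < μ(1−μ).
Here μ(1−μ) = 0.1×0.9 = 0.09, and 0.150 ≥ 0.09.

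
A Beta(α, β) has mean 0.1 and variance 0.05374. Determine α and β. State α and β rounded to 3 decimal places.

α = 0.067, β = 0.607

By moment matching, α+β = μ(1−μ)/σ² − 1 = (0.1·0.9)/0.05374 − 1 = 1.6747 − 1 = 0.6747.
Since α/(α+β) = μ, α = 0.1·0.6747 = 0.067 and β = 0.9·0.6747 = 0.607.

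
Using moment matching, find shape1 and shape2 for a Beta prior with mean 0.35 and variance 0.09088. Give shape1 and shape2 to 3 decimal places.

Let s = shape1+shape2. The Beta variance is μ(1−μ)/(s+1).
So s+1 = μ(1−μ)/σ² = (0.35×0.65)/0.09088 = 0.2275/0.09088 = 2.5033, giving s = 1.5033.
Then shape1 = μs = 0.35×1.5033 = 0.526 and shape2 = (1−μ)s = 0.65×1.5033 = 0.977.

shape1 = 0.526, shape2 = 0.977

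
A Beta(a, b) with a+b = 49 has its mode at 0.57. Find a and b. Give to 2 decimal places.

For a,b>1 the mode is (a−1)/(a+b−2), so a = mode·(κ−2)+1 = 0.57×47+1 = 27.79.
And b = (1−mode)·(κ−2)+1 = 0.43×47+1 = 21.21.

a = 27.79, b = 21.21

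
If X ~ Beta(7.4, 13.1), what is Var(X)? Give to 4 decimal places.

0.0107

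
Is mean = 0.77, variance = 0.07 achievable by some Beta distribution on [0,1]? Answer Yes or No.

Yes

A Beta with mean μ has variance μ(1−μ)/(α+β+1) < μ(1−μ).
Here μ(1−μ) = 0.77×0.23 = 0.1771, and 0.07 < 0.1771.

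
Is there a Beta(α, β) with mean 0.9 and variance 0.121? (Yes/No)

No

For any Beta, Var(X) < E[X]·(1−E[X]).
Here μ(1−μ) = 0.9×0.1 = 0.09, and 0.121 ≥ 0.09.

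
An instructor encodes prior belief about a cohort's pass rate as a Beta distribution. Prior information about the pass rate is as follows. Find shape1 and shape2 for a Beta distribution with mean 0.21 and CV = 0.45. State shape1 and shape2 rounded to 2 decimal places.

shape1 = 3.69, shape2 = 13.89

σ = CV·μ = 0.45×0.21 = 0.09450, so σ² = 0.008930.
s+1 = μ(1−μ)/σ² = 0.1659/0.008930 = 18.5773, so s = shape1+shape2 = 17.5773.
shape1 = μs = 3.69, shape2 = (1−μ)s = 13.89.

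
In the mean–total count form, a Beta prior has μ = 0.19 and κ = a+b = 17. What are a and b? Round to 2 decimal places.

a = 3.23, b = 13.77

Split κ in proportion μ : (1−μ): a = 0.19·17 = 3.23, b = 17 − 3.23 = 13.77.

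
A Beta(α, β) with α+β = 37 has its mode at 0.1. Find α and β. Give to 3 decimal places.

Since the density peak of Beta(α,β) is at (α−1)/(α+β−2),
α = 1 + 0.1(37−2) = 4.500 and β = 37 − 4.500 = 32.500.

α = 4.500, β = 32.500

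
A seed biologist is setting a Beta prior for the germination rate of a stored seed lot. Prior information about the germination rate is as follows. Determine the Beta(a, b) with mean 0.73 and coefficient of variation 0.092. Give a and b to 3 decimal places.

a = 31.170, b = 11.529

σ = CV·μ = 0.092×0.73 = 0.06716, so σ² = 0.004510.
s+1 = μ(1−μ)/σ² = 0.1971/0.004510 = 43.6984, so s = a+b = 42.6984.
a = μs = 31.170, b = (1−μ)s = 11.529.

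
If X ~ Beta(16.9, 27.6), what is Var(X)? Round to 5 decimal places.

0.00518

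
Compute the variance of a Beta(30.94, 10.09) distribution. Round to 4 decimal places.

0.0044

α+β = 41.03 and αβ = 312.1846, so Var = αβ/[(α+β)²(α+β+1)] = 312.1846/70755.861627 = 0.0044.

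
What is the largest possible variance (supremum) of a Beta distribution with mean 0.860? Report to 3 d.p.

For fixed mean μ the Beta variance is μ(1−μ)/(α+β+1), increasing as α+β decreases.
Its least upper bound (not attained) is μ(1−μ) = 0.860·0.140 = 0.120.

0.120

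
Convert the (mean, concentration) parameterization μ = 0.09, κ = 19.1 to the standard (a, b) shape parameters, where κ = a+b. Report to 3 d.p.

a = 1.719, b = 17.381

a = μκ = 0.09×19.1 = 1.719 and b = (1−μ)κ = 0.91×19.1 = 17.381.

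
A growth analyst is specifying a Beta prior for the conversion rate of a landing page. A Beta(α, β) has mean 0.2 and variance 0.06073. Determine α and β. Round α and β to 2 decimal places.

Let s = α+β. The Beta variance is μ(1−μ)/(s+1).
So s+1 = μ(1−μ)/σ² = (0.2×0.8)/0.06073 = 0.16/0.06073 = 2.6346, giving s = 1.6346.
Then α = μs = 0.2×1.6346 = 0.33 and β = (1−μ)s = 0.8×1.6346 = 1.31.

α = 0.33, β = 1.31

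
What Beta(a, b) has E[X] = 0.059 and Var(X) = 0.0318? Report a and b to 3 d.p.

By moment matching, a+b = μ(1−μ)/σ² − 1 = (0.059·0.941)/0.0318 − 1 = 1.7459 − 1 = 0.7459.
Since a/(a+b) = μ, a = 0.059·0.7459 = 0.044 and b = 0.941·0.7459 = 0.702.

a = 0.044, b = 0.702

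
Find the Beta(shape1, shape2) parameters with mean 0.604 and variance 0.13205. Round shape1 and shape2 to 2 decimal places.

shape1 = 0.49, shape2 = 0.32

Write ν = shape1+shape2; then shape1 = μν and Var = μ(1−μ)/(ν+1).
ν = μ(1−μ)/Var − 1 = 0.239184/0.13205 − 1 = 0.8113.
shape1 = 0.604·0.8113 = 0.49, shape2 = 0.396·0.8113 = 0.32.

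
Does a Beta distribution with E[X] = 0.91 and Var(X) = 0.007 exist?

For any Beta, Var(X) < E[X]·(1−E[X]).
Here μ(1−μ) = 0.91×0.09 = 0.0819, and 0.007 < 0.0819.

Yes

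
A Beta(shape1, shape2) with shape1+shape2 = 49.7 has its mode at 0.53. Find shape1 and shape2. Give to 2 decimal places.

Since the density peak of Beta(shape1,shape2) is at (shape1−1)/(shape1+shape2−2),
shape1 = 1 + 0.53(49.7−2) = 26.28 and shape2 = 49.7 − 26.28 = 23.42.

shape1 = 26.28, shape2 = 23.42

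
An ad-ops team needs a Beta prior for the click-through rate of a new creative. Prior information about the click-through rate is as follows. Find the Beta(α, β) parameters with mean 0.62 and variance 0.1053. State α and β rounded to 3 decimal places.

α = 0.767, β = 0.470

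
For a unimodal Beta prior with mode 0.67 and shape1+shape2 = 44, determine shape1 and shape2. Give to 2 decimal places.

Since the density peak of Beta(shape1,shape2) is at (shape1−1)/(shape1+shape2−2),
shape1 = 1 + 0.67(44−2) = 29.14 and shape2 = 44 − 29.14 = 14.86.

shape1 = 29.14, shape2 = 14.86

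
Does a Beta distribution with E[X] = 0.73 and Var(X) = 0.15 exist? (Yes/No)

Yes

For any Beta, Var(X) < E[X]·(1−E[X]).
Here μ(1−μ) = 0.73×0.27 = 0.1971, and 0.15 < 0.1971.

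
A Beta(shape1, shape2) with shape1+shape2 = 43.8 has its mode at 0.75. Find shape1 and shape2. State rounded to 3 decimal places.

Mode = (shape1−1)/(κ−2) with κ = shape1+shape2, so shape1−1 = 0.75·41.8 = 31.350.
shape1 = 32.350; shape2 = κ − shape1 = 11.450.

shape1 = 32.350, shape2 = 11.450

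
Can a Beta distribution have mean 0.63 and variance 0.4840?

A Beta with mean μ has variance μ(1−μ)/(α+β+1) < μ(1−μ).
Here μ(1−μ) = 0.63×0.37 = 0.2331, and 0.4840 ≥ 0.2331.

No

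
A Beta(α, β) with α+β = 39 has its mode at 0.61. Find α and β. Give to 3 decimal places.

α = 23.570, β = 15.430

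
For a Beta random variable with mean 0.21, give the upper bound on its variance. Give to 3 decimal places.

For fixed mean μ the Beta variance is μ(1−μ)/(α+β+1), increasing as α+β decreases.
Its least upper bound (not attained) is μ(1−μ) = 0.21·0.79 = 0.166.

0.166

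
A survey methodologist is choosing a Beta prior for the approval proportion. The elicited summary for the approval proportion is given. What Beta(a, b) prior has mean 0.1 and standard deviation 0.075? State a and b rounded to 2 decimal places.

Variance = 0.075² = 0.005625. The moment-matching identity a+b = μ(1−μ)/Var − 1 gives
a+b = 0.09/0.005625 − 1 = 15.0000, so a = μ·15.0000 = 1.50 and b = (1−μ)·15.0000 = 13.50.

a = 1.50, b = 13.50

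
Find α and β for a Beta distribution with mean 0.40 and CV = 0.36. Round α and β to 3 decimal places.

α = 4.230, β = 6.344

Var = (CV·μ)² = (0.36×0.40)² = 0.020736.
α+β = μ(1−μ)/Var − 1 = 0.2400/0.020736 − 1 = 10.5741.
Thus α = 0.40·10.5741 = 4.230 and β = 0.60·10.5741 = 6.344.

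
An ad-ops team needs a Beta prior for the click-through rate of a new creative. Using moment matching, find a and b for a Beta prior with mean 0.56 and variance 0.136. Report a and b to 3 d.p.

a = 0.455, b = 0.357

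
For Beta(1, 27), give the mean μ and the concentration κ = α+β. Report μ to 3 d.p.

μ = 0.036, κ = 28

κ = α+β = 1+27 = 28; μ = α/κ = 1/28 = 0.036.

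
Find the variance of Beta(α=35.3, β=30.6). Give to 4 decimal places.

0.0037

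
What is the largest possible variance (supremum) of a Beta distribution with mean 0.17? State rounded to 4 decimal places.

0.1411

Var = μ(1−μ)/(α+β+1), which approaches μ(1−μ) as α+β → 0.
So the supremum is μ(1−μ) = 0.17×0.83 = 0.1411.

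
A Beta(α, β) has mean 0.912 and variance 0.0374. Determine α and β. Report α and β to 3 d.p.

Let s = α+β. The Beta variance is μ(1−μ)/(s+1).
So s+1 = μ(1−μ)/σ² = (0.912×0.088)/0.0374 = 0.080256/0.0374 = 2.1459, giving s = 1.1459.
Then α = μs = 0.912×1.1459 = 1.045 and β = (1−μ)s = 0.088×1.1459 = 0.101.

α = 1.045, β = 0.101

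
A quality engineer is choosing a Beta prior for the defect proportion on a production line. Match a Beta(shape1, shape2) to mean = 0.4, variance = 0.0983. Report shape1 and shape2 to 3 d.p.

Write ν = shape1+shape2; then shape1 = μν and Var = μ(1−μ)/(ν+1).
ν = μ(1−μ)/Var − 1 = 0.24/0.0983 − 1 = 1.4415.
shape1 = 0.4·1.4415 = 0.577, shape2 = 0.6·1.4415 = 0.865.

shape1 = 0.577, shape2 = 0.865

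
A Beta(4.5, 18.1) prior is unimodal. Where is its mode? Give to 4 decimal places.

With α,β > 1, mode = (α−1)/(α+β−2) = 3.5/20.6 = 0.1699.

0.1699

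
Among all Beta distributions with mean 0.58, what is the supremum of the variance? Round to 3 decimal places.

0.244

Var = μ(1−μ)/(α+β+1), which approaches μ(1−μ) as α+β → 0.
So the supremum is μ(1−μ) = 0.58×0.42 = 0.244.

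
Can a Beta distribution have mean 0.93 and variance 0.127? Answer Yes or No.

For any Beta, Var(X) < E[X]·(1−E[X]).
Here μ(1−μ) = 0.93×0.07 = 0.0651, and 0.127 ≥ 0.0651.

No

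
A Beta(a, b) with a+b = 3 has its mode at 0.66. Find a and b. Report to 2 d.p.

a = 1.66, b = 1.34

Since the density peak of Beta(a,b) is at (a−1)/(a+b−2),
a = 1 + 0.66(3−2) = 1.66 and b = 3 − 1.66 = 1.34.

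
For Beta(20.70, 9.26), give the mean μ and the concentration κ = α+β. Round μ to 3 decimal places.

κ = α+β = 20.70+9.26 = 29.96; μ = α/κ = 20.70/29.96 = 0.691.

μ = 0.691, κ = 29.96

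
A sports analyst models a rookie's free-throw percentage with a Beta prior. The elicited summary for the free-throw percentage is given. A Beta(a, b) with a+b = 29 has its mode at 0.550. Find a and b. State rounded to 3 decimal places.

Since the density peak of Beta(a,b) is at (a−1)/(a+b−2),
a = 1 + 0.550(29−2) = 15.850 and b = 29 − 15.850 = 13.150.

a = 15.850, b = 13.150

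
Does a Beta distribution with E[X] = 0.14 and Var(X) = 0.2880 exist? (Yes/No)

For any Beta, Var(X) < E[X]·(1−E[X]).
Here μ(1−μ) = 0.14×0.86 = 0.1204, and 0.2880 ≥ 0.1204.

No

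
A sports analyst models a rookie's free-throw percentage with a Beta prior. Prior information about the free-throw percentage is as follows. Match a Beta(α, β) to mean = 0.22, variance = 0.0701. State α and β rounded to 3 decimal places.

α = 0.319, β = 1.129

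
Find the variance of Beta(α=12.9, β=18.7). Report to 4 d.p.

0.0074

Var = αβ/[(α+β)²(α+β+1)] = (12.9×18.7)/(31.6²×32.6) = 241.23/32553.056 = 0.0074.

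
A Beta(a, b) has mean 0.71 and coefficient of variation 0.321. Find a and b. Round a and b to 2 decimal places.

Var = (CV·μ)² = (0.321×0.71)² = 0.051943.
a+b = μ(1−μ)/Var − 1 = 0.2059/0.051943 − 1 = 2.9640.
Thus a = 0.71·2.9640 = 2.10 and b = 0.29·2.9640 = 0.86.

a = 2.10, b = 0.86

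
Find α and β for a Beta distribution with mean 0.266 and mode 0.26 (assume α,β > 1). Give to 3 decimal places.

With s = α+β: μ = α/s and mode = (α−1)/(s−2). Eliminating α = μs,
μs − 1 = m(s−2) ⇒ s(μ−m) = 1−2m ⇒ s = 0.48/0.006 = 80.0000.
So α = μs = 21.280, β = (1−μ)s = 58.720.

α = 21.280, β = 58.720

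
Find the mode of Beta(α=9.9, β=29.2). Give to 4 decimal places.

0.2399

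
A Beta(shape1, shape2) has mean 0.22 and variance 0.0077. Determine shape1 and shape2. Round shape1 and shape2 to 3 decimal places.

shape1 = 4.683, shape2 = 16.603

By moment matching, shape1+shape2 = μ(1−μ)/σ² − 1 = (0.22·0.78)/0.0077 − 1 = 22.2857 − 1 = 21.2857.
Since shape1/(shape1+shape2) = μ, shape1 = 0.22·21.2857 = 4.683 and shape2 = 0.78·21.2857 = 16.603.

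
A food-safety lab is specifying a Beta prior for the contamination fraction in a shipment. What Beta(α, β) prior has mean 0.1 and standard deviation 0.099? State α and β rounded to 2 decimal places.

σ² = 0.099² = 0.009801.
With s = α+β, Var = μ(1−μ)/(s+1), so s+1 = (0.1×0.9)/0.009801 = 9.1827 and s = 8.1827.
α = μs = 0.82, β = (1−μ)s = 7.36.

α = 0.82, β = 7.36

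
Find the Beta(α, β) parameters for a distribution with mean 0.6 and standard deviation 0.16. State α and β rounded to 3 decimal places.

α = 5.025, β = 3.350

Variance = 0.16² = 0.0256. The moment-matching identity α+β = μ(1−μ)/Var − 1 gives
α+β = 0.24/0.0256 − 1 = 8.3750, so α = μ·8.3750 = 5.025 and β = (1−μ)·8.3750 = 3.350.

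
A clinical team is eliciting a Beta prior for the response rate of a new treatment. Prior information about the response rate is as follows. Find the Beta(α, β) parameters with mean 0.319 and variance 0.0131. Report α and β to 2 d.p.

α = 4.97, β = 10.61

Write ν = α+β; then α = μν and Var = μ(1−μ)/(ν+1).
ν = μ(1−μ)/Var − 1 = 0.217239/0.0131 − 1 = 15.5831.
α = 0.319·15.5831 = 4.97, β = 0.681·15.5831 = 10.61.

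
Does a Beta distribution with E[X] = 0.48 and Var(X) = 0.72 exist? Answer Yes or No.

For any Beta, Var(X) < E[X]·(1−E[X]).
Here μ(1−μ) = 0.48×0.52 = 0.2496, and 0.72 ≥ 0.2496.

No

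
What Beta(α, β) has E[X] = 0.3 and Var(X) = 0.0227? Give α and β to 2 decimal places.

Write ν = α+β; then α = μν and Var = μ(1−μ)/(ν+1).
ν = μ(1−μ)/Var − 1 = 0.21/0.0227 − 1 = 8.2511.
α = 0.3·8.2511 = 2.48, β = 0.7·8.2511 = 5.78.

α = 2.48, β = 5.78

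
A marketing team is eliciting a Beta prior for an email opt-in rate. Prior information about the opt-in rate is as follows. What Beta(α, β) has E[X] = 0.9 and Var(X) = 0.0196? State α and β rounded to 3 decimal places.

α = 3.233, β = 0.359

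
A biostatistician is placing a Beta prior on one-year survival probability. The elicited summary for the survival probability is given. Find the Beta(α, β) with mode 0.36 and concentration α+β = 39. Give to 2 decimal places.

α = 14.32, β = 24.68

Mode = (α−1)/(κ−2) with κ = α+β, so α−1 = 0.36·37 = 13.32.
α = 14.32; β = κ − α = 24.68.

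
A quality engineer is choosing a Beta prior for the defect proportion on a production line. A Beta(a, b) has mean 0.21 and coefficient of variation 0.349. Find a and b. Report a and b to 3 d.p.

σ = CV·μ = 0.349×0.21 = 0.07329, so σ² = 0.005371.
s+1 = μ(1−μ)/σ² = 0.1659/0.005371 = 30.8857, so s = a+b = 29.8857.
a = μs = 6.276, b = (1−μ)s = 23.610.

a = 6.276, b = 23.610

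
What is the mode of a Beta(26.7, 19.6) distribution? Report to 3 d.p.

With α,β > 1, mode = (α−1)/(α+β−2) = 25.7/44.3 = 0.580.

0.580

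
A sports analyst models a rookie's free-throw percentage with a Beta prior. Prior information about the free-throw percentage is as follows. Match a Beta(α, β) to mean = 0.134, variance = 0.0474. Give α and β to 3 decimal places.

α = 0.194, β = 1.254

Write ν = α+β; then α = μν and Var = μ(1−μ)/(ν+1).
ν = μ(1−μ)/Var − 1 = 0.116044/0.0474 − 1 = 1.4482.
α = 0.134·1.4482 = 0.194, β = 0.866·1.4482 = 1.254.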